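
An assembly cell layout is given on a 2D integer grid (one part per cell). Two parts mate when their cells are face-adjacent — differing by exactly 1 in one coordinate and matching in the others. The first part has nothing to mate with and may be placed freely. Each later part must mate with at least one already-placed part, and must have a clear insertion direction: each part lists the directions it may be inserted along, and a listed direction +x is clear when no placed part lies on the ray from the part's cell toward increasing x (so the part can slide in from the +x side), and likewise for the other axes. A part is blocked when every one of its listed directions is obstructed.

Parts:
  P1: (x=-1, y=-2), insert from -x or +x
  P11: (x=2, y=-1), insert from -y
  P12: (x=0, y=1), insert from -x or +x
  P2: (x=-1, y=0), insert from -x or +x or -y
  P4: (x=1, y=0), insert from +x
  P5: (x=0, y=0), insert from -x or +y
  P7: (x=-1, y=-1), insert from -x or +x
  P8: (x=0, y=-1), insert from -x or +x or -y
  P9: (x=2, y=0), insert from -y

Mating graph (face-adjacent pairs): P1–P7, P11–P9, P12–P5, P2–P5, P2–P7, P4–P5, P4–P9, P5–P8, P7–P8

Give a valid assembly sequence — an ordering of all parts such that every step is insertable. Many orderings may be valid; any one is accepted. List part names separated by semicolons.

1. P8@(0, -1) [-x clear] — {P8}
2. P5@(0, 0) [-x clear] — {P5, P8}
3. P7@(-1, -1) [-x clear] — {P5, P7, P8}
4. P4@(1, 0) [+x clear] — {P4, P5, P7, P8}
5. P9@(2, 0) [-y clear] — {P4, P5, P7, P8, P9}
6. P1@(-1, -2) [-x clear] — {P1, P4, P5, P7, P8, P9}
7. P12@(0, 1) [-x clear] — {P1, P12, P4, P5, P7, P8, P9}
8. P2@(-1, 0) [-x clear] — {P1, P12, P2, P4, P5, P7, P8, P9}
9. P11@(2, -1) [-y clear] — {P1, P11, P12, P2, P4, P5, P7, P8, P9}

P8; P5; P7; P4; P9; P1; P12; P2; P11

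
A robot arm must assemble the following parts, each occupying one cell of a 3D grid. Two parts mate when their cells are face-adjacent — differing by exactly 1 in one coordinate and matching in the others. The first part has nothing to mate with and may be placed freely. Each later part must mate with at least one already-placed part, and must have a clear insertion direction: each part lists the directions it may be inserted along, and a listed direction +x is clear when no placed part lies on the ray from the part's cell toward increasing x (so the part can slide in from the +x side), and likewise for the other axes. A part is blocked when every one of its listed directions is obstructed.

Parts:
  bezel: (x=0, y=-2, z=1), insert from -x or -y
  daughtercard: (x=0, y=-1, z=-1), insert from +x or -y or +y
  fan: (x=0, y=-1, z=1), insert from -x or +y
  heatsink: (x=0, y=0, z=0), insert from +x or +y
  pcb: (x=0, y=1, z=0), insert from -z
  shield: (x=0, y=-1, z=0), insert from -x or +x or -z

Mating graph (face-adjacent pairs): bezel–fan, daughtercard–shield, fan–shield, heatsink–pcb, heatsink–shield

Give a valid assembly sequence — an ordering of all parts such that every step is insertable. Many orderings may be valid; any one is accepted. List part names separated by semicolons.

bezel; fan; shield; heatsink; pcb; daughtercard

1. bezel@(0, -2, 1) [-x clear] — {bezel}
2. fan@(0, -1, 1) [-x clear] — {bezel, fan}
3. shield@(0, -1, 0) [-x clear] — {bezel, fan, shield}
4. heatsink@(0, 0, 0) [+x clear] — {bezel, fan, heatsink, shield}
5. pcb@(0, 1, 0) [-z clear] — {bezel, fan, heatsink, pcb, shield}
6. daughtercard@(0, -1, -1) [+x clear] — {bezel, daughtercard, fan, heatsink, pcb, shield}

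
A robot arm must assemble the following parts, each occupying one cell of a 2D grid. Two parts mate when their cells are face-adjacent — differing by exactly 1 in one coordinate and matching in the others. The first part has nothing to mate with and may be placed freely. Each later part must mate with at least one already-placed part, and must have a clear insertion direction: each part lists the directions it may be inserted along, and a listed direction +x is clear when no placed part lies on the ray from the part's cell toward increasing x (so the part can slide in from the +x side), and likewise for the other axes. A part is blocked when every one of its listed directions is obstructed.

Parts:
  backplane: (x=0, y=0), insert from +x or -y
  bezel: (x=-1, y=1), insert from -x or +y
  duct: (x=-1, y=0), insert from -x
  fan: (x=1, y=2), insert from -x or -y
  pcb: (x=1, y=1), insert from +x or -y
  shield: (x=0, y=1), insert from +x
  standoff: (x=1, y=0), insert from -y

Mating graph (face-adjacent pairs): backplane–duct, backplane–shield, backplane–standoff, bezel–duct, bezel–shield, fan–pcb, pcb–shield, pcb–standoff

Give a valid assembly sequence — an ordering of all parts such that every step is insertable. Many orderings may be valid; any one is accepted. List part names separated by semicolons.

1. duct@(-1, 0) [-x clear] — {duct}
2. bezel@(-1, 1) [-x clear] — {bezel, duct}
3. shield@(0, 1) [+x clear] — {bezel, duct, shield}
4. pcb@(1, 1) [+x clear] — {bezel, duct, pcb, shield}
5. standoff@(1, 0) [-y clear] — {bezel, duct, pcb, shield, standoff}
6. fan@(1, 2) [-x clear] — {bezel, duct, fan, pcb, shield, standoff}
7. backplane@(0, 0) [-y clear] — {backplane, bezel, duct, fan, pcb, shield, standoff}

duct; bezel; shield; pcb; standoff; fan; backplane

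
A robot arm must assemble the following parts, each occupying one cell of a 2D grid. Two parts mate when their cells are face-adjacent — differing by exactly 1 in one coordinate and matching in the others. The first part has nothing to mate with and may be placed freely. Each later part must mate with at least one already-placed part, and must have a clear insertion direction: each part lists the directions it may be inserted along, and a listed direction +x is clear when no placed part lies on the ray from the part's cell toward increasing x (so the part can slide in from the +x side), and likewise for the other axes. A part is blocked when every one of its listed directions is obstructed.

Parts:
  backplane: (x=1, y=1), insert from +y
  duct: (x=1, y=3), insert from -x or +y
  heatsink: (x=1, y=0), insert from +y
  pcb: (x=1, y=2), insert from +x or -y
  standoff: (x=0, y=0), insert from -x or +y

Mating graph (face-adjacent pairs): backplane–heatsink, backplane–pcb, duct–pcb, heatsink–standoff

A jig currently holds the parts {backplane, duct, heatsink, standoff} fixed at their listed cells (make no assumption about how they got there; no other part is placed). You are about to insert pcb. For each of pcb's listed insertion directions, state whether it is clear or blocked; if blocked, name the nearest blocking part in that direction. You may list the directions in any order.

+x: clear; -y: blocked by backplane

+x: ray from pcb(1, 2) has no placed part ⇒ clear
-y: nearest on ray is backplane@(1, 1) ⇒ blocked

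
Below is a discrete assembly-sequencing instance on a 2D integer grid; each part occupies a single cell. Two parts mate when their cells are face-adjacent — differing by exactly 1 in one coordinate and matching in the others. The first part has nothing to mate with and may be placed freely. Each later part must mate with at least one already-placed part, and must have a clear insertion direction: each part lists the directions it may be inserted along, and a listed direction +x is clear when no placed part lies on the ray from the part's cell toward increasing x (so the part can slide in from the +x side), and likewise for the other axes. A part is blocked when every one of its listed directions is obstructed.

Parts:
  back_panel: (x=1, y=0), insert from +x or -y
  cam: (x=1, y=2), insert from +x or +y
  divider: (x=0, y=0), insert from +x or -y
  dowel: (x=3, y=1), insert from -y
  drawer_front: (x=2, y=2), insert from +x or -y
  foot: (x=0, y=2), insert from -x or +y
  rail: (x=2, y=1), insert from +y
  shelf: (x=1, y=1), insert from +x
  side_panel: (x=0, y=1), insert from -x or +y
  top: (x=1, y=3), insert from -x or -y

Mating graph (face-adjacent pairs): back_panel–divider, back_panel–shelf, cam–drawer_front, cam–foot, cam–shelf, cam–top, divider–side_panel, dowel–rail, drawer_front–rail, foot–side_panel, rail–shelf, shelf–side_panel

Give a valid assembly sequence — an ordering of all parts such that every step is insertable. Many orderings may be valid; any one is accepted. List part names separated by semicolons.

foot; side_panel; cam; top; divider; back_panel; shelf; rail; drawer_front; dowel

1. foot@(0, 2) [-x clear] — {foot}
2. side_panel@(0, 1) [-x clear] — {foot, side_panel}
3. cam@(1, 2) [+x clear] — {cam, foot, side_panel}
4. top@(1, 3) [-x clear] — {cam, foot, side_panel, top}
5. divider@(0, 0) [+x clear] — {cam, divider, foot, side_panel, top}
6. back_panel@(1, 0) [+x clear] — {back_panel, cam, divider, foot, side_panel, top}
7. shelf@(1, 1) [+x clear] — {back_panel, cam, divider, foot, shelf, side_panel, top}
8. rail@(2, 1) [+y clear] — {back_panel, cam, divider, foot, rail, shelf, side_panel, top}
9. drawer_front@(2, 2) [+x clear] — {back_panel, cam, divider, drawer_front, foot, rail, shelf, side_panel, top}
10. dowel@(3, 1) [-y clear] — {back_panel, cam, divider, dowel, drawer_front, foot, rail, shelf, side_panel, top}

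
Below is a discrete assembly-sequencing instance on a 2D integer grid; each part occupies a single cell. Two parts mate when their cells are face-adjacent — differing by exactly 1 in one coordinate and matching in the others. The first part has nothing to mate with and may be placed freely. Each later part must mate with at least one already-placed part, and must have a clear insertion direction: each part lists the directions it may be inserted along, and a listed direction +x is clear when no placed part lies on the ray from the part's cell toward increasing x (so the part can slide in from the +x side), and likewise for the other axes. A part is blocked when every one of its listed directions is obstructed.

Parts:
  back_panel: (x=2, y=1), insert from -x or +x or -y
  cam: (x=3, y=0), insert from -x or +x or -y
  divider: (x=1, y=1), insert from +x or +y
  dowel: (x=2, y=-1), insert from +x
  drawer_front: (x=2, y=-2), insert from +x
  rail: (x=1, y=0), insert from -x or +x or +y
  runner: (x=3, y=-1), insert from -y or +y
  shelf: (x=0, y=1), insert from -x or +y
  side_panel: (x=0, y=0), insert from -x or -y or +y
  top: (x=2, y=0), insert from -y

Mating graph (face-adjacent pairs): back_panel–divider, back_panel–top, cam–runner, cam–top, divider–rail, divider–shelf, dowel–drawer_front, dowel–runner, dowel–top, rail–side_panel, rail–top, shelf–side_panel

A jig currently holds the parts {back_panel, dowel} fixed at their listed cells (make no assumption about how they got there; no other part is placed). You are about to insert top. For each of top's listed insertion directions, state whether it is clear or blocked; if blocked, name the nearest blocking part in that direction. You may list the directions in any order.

-y: nearest on ray is dowel@(2, -1) ⇒ blocked

-y: blocked by dowel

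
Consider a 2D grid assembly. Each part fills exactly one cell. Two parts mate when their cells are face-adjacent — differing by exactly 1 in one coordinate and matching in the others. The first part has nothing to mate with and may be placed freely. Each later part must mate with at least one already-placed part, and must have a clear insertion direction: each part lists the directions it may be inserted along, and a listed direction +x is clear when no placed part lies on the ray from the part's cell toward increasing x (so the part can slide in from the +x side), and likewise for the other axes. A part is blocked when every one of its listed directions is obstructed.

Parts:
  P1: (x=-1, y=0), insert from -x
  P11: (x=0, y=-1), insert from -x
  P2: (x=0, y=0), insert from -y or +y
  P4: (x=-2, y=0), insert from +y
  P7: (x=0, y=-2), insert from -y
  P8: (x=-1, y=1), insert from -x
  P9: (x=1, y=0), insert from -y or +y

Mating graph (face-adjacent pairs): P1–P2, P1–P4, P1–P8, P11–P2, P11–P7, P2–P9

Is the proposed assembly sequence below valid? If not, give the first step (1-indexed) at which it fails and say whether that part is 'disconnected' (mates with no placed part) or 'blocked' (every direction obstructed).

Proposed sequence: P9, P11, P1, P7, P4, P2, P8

Invalid at step 2 (disconnected)

1. P9@(1, 0) [-y clear] — {P9}
2. P11@(0, -1) — no placed neighbour ⇒ disconnected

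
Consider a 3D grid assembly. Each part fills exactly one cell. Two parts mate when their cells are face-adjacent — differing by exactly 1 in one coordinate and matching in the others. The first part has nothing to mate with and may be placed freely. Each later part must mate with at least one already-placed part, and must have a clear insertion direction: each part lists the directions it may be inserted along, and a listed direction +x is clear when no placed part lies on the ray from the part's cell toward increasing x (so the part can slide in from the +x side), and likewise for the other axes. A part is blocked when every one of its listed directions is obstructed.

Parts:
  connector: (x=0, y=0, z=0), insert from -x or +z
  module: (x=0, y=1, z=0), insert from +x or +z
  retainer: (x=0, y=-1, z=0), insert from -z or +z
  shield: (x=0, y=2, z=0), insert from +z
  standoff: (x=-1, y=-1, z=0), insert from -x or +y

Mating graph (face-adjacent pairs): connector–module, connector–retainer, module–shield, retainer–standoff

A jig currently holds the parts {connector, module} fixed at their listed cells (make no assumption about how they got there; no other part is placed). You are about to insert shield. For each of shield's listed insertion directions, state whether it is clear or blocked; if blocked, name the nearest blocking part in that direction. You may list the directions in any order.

+z: clear

+z: ray from shield(0, 2, 0) has no placed part ⇒ clear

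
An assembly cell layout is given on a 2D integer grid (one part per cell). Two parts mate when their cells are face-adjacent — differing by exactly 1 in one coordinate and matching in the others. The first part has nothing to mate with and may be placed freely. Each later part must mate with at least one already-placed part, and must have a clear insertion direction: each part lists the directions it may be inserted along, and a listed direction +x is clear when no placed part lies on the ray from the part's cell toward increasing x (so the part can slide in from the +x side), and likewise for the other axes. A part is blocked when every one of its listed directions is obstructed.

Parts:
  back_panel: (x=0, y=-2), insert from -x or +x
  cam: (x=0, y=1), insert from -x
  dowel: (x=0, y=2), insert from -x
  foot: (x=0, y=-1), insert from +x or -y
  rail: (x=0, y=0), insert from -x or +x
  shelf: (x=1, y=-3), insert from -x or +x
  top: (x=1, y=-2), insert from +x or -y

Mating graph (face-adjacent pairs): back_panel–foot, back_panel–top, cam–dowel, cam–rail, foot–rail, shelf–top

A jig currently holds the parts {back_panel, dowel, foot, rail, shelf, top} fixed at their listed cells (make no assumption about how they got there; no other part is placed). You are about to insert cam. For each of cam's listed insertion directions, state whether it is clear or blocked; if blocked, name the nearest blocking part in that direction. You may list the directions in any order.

-x: clear

-x: ray from cam(0, 1) has no placed part ⇒ clear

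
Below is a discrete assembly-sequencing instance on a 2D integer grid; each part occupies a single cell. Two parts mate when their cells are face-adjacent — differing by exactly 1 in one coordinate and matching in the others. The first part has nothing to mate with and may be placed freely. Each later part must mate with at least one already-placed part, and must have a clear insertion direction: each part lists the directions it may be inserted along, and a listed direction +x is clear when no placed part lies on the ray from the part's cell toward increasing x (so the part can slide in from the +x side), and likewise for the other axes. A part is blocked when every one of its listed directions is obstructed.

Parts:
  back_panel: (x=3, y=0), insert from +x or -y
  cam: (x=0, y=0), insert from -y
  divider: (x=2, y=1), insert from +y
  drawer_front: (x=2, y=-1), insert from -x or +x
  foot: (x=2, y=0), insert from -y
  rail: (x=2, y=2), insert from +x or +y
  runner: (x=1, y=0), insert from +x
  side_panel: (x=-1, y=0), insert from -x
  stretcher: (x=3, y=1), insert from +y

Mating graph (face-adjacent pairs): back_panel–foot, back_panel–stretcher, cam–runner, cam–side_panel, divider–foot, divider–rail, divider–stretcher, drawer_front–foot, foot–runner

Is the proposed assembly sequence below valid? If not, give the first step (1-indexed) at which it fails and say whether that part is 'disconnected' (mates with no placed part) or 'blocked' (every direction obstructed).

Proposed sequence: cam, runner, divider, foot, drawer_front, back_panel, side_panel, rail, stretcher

1. cam@(0, 0) [-y clear] — {cam}
2. runner@(1, 0) [+x clear] — {cam, runner}
3. divider@(2, 1) — no placed neighbour ⇒ disconnected

Invalid at step 3 (disconnected)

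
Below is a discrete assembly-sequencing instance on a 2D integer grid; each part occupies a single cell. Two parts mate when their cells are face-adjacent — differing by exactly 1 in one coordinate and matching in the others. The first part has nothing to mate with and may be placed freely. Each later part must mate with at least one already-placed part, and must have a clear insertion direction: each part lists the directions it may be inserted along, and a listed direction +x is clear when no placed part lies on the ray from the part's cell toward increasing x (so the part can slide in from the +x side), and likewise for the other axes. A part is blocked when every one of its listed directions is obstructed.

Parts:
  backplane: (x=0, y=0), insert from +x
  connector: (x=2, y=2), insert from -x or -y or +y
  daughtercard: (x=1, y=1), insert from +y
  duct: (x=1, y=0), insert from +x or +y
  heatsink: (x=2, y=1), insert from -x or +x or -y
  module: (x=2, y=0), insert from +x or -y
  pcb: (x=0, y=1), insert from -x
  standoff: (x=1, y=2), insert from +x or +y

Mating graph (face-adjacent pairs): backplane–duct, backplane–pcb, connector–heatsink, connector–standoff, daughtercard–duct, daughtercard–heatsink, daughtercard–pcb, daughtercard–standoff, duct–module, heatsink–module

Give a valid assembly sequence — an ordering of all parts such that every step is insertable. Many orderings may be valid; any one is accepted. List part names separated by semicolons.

1. backplane@(0, 0) [+x clear] — {backplane}
2. pcb@(0, 1) [-x clear] — {backplane, pcb}
3. duct@(1, 0) [+x clear] — {backplane, duct, pcb}
4. module@(2, 0) [+x clear] — {backplane, duct, module, pcb}
5. heatsink@(2, 1) [+x clear] — {backplane, duct, heatsink, module, pcb}
6. connector@(2, 2) [-x clear] — {backplane, connector, duct, heatsink, module, pcb}
7. daughtercard@(1, 1) [+y clear] — {backplane, connector, daughtercard, duct, heatsink, module, pcb}
8. standoff@(1, 2) [+y clear] — {backplane, connector, daughtercard, duct, heatsink, module, pcb, standoff}

backplane; pcb; duct; module; heatsink; connector; daughtercard; standoff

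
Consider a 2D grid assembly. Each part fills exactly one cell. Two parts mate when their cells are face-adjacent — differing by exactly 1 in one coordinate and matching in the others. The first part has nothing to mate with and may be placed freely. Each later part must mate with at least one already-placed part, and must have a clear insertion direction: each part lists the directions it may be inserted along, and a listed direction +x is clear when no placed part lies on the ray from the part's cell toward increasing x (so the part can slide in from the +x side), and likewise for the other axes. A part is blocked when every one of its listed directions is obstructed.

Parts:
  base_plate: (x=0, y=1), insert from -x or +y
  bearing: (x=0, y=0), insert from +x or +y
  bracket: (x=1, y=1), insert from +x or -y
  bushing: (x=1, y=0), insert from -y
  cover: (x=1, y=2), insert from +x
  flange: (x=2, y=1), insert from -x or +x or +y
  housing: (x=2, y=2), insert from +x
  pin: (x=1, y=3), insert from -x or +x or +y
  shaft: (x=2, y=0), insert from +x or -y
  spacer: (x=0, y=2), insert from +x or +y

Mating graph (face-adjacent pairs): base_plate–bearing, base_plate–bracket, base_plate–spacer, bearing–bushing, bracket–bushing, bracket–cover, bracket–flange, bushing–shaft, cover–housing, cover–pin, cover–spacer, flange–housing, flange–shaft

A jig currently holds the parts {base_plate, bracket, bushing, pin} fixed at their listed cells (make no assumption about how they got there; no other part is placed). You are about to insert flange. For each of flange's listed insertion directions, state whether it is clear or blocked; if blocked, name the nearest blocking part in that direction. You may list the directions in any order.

-x: nearest on ray is bracket@(1, 1) ⇒ blocked
+x: ray from flange(2, 1) has no placed part ⇒ clear
+y: ray from flange(2, 1) has no placed part ⇒ clear

+x: clear; +y: clear; -x: blocked by bracket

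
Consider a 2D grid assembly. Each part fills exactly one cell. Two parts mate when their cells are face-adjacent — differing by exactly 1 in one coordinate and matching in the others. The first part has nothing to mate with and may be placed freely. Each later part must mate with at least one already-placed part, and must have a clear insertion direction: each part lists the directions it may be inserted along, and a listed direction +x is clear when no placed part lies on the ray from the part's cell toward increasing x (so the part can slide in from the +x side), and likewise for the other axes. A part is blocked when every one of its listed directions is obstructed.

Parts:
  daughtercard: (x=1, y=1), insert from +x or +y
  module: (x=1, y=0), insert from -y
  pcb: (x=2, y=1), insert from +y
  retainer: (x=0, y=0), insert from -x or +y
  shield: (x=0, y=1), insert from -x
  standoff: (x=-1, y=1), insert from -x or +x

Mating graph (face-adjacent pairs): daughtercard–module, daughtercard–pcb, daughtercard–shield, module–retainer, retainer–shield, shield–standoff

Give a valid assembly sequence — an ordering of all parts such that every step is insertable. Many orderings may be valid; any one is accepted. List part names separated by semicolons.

1. daughtercard@(1, 1) [+x clear] — {daughtercard}
2. module@(1, 0) [-y clear] — {daughtercard, module}
3. retainer@(0, 0) [-x clear] — {daughtercard, module, retainer}
4. shield@(0, 1) [-x clear] — {daughtercard, module, retainer, shield}
5. standoff@(-1, 1) [-x clear] — {daughtercard, module, retainer, shield, standoff}
6. pcb@(2, 1) [+y clear] — {daughtercard, module, pcb, retainer, shield, standoff}

daughtercard; module; retainer; shield; standoff; pcb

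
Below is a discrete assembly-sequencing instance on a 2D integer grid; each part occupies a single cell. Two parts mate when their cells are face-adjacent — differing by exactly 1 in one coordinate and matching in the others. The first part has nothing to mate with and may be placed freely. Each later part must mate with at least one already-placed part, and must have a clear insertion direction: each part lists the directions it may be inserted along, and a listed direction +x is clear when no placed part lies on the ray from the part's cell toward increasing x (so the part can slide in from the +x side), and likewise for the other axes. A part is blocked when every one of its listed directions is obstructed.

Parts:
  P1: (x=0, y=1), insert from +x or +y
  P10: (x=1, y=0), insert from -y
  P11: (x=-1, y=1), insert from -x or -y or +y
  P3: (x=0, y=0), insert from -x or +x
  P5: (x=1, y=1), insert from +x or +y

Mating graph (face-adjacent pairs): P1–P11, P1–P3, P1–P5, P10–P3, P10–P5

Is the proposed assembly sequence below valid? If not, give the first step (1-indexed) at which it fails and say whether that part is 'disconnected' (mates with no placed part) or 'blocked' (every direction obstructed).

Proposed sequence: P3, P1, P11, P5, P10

1. P3@(0, 0) [-x clear] — {P3}
2. P1@(0, 1) [+x clear] — {P1, P3}
3. P11@(-1, 1) [-x clear] — {P1, P11, P3}
4. P5@(1, 1) [+x clear] — {P1, P11, P3, P5}
5. P10@(1, 0) [-y clear] — {P1, P10, P11, P3, P5}

Valid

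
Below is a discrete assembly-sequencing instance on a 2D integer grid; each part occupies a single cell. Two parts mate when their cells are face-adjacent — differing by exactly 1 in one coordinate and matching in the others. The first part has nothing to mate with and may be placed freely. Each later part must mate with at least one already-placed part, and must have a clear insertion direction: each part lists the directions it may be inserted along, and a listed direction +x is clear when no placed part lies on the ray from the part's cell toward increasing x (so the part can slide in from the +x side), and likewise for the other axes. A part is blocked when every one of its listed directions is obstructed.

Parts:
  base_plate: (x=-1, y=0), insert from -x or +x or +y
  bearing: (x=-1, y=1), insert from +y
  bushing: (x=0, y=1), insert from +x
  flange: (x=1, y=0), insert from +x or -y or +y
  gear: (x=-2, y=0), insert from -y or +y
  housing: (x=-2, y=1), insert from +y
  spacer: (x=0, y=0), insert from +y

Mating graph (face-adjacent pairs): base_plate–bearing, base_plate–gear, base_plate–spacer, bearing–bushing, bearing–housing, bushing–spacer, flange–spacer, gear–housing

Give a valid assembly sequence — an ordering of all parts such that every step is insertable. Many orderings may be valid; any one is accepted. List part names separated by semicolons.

1. housing@(-2, 1) [+y clear] — {housing}
2. gear@(-2, 0) [-y clear] — {gear, housing}
3. base_plate@(-1, 0) [+x clear] — {base_plate, gear, housing}
4. spacer@(0, 0) [+y clear] — {base_plate, gear, housing, spacer}
5. flange@(1, 0) [+x clear] — {base_plate, flange, gear, housing, spacer}
6. bushing@(0, 1) [+x clear] — {base_plate, bushing, flange, gear, housing, spacer}
7. bearing@(-1, 1) [+y clear] — {base_plate, bearing, bushing, flange, gear, housing, spacer}

housing; gear; base_plate; spacer; flange; bushing; bearing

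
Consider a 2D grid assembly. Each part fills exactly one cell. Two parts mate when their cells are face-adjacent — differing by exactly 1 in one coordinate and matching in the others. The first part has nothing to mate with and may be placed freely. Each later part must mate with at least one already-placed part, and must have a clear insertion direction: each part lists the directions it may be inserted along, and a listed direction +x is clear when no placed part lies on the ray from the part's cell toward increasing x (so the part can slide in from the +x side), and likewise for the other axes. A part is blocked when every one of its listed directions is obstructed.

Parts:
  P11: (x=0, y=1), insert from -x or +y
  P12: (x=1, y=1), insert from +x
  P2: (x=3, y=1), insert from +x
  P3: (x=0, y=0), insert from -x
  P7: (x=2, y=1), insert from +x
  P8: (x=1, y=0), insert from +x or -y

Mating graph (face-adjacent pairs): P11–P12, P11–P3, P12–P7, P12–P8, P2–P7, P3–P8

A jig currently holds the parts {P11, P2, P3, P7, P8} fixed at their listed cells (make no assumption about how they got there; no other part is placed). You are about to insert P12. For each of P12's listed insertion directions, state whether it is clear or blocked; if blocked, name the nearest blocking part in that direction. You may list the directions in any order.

+x: blocked by P7

+x: nearest on ray is P7@(2, 1) ⇒ blocked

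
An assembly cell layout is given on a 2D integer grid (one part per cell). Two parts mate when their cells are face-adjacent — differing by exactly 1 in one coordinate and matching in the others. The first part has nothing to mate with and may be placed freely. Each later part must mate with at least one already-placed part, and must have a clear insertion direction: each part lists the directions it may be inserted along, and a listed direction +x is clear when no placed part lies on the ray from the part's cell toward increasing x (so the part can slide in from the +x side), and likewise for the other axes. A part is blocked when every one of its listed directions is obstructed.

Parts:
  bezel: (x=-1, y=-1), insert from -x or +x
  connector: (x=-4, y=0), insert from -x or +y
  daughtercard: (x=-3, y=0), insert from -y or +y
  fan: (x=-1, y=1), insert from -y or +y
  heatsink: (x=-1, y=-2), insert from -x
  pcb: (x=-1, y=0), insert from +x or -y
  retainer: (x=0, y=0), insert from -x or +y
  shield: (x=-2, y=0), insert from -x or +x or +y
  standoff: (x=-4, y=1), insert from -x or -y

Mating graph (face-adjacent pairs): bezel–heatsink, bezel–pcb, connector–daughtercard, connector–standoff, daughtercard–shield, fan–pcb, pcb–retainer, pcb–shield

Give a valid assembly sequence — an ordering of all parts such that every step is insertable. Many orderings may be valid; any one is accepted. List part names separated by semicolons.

bezel; pcb; retainer; fan; shield; daughtercard; connector; heatsink; standoff

1. bezel@(-1, -1) [-x clear] — {bezel}
2. pcb@(-1, 0) [+x clear] — {bezel, pcb}
3. retainer@(0, 0) [+y clear] — {bezel, pcb, retainer}
4. fan@(-1, 1) [+y clear] — {bezel, fan, pcb, retainer}
5. shield@(-2, 0) [-x clear] — {bezel, fan, pcb, retainer, shield}
6. daughtercard@(-3, 0) [-y clear] — {bezel, daughtercard, fan, pcb, retainer, shield}
7. connector@(-4, 0) [-x clear] — {bezel, connector, daughtercard, fan, pcb, retainer, shield}
8. heatsink@(-1, -2) [-x clear] — {bezel, connector, daughtercard, fan, heatsink, pcb, retainer, shield}
9. standoff@(-4, 1) [-x clear] — {bezel, connector, daughtercard, fan, heatsink, pcb, retainer, shield, standoff}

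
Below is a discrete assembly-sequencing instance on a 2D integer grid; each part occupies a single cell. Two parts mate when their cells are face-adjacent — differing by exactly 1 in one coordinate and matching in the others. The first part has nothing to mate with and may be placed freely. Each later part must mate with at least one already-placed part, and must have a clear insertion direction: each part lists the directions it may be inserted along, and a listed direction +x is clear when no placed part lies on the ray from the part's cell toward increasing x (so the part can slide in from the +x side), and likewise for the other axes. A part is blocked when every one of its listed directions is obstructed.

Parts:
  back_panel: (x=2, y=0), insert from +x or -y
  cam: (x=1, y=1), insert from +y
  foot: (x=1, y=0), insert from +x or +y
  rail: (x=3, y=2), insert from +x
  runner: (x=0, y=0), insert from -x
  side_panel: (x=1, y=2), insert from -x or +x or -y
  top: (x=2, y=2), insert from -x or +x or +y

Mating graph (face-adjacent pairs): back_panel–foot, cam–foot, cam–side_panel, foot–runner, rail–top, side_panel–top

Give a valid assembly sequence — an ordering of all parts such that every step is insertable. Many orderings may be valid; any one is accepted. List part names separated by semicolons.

1. foot@(1, 0) [+x clear] — {foot}
2. cam@(1, 1) [+y clear] — {cam, foot}
3. side_panel@(1, 2) [-x clear] — {cam, foot, side_panel}
4. top@(2, 2) [+x clear] — {cam, foot, side_panel, top}
5. rail@(3, 2) [+x clear] — {cam, foot, rail, side_panel, top}
6. runner@(0, 0) [-x clear] — {cam, foot, rail, runner, side_panel, top}
7. back_panel@(2, 0) [+x clear] — {back_panel, cam, foot, rail, runner, side_panel, top}

foot; cam; side_panel; top; rail; runner; back_panel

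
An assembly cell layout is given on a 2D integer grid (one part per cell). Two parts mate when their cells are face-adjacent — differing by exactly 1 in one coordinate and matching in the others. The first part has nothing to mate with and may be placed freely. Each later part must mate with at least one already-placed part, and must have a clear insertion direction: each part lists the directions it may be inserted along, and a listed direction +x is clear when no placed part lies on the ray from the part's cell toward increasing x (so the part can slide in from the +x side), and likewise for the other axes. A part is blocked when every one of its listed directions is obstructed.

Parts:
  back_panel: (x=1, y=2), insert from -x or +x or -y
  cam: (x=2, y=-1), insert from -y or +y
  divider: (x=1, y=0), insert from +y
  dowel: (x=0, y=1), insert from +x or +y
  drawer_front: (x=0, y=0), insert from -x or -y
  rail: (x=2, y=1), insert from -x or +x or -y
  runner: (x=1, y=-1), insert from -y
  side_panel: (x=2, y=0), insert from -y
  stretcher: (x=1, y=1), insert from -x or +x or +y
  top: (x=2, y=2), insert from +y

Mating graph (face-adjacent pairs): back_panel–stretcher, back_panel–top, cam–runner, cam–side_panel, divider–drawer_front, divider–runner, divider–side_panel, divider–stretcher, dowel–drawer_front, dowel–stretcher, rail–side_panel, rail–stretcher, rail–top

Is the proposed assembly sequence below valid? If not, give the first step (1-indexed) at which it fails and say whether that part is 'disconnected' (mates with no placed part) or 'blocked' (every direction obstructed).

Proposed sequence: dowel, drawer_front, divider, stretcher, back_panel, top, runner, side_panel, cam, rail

1. dowel@(0, 1) [+x clear] — {dowel}
2. drawer_front@(0, 0) [-x clear] — {dowel, drawer_front}
3. divider@(1, 0) [+y clear] — {divider, dowel, drawer_front}
4. stretcher@(1, 1) [+x clear] — {divider, dowel, drawer_front, stretcher}
5. back_panel@(1, 2) [-x clear] — {back_panel, divider, dowel, drawer_front, stretcher}
6. top@(2, 2) [+y clear] — {back_panel, divider, dowel, drawer_front, stretcher, top}
7. runner@(1, -1) [-y clear] — {back_panel, divider, dowel, drawer_front, runner, stretcher, top}
8. side_panel@(2, 0) [-y clear] — {back_panel, divider, dowel, drawer_front, runner, side_panel, stretcher, top}
9. cam@(2, -1) [-y clear] — {back_panel, cam, divider, dowel, drawer_front, runner, side_panel, stretcher, top}
10. rail@(2, 1) [+x clear] — {back_panel, cam, divider, dowel, drawer_front, rail, runner, side_panel, stretcher, top}

Valid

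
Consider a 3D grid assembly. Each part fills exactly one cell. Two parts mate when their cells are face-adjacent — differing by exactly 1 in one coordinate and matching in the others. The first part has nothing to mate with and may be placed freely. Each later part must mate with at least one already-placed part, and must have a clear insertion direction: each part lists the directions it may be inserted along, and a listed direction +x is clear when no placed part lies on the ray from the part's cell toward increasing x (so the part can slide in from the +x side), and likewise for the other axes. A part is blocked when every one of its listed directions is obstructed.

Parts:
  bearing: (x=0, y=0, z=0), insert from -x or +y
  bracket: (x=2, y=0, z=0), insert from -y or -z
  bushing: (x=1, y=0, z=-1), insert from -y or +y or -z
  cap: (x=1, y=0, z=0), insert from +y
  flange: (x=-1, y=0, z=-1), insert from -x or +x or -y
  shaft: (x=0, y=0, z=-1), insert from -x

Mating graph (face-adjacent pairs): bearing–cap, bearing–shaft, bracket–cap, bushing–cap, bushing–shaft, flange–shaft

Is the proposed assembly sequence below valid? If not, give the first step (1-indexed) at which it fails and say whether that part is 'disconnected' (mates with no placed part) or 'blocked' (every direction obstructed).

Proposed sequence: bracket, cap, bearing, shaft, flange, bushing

Valid

1. bracket@(2, 0, 0) [-y clear] — {bracket}
2. cap@(1, 0, 0) [+y clear] — {bracket, cap}
3. bearing@(0, 0, 0) [-x clear] — {bearing, bracket, cap}
4. shaft@(0, 0, -1) [-x clear] — {bearing, bracket, cap, shaft}
5. flange@(-1, 0, -1) [-x clear] — {bearing, bracket, cap, flange, shaft}
6. bushing@(1, 0, -1) [-y clear] — {bearing, bracket, bushing, cap, flange, shaft}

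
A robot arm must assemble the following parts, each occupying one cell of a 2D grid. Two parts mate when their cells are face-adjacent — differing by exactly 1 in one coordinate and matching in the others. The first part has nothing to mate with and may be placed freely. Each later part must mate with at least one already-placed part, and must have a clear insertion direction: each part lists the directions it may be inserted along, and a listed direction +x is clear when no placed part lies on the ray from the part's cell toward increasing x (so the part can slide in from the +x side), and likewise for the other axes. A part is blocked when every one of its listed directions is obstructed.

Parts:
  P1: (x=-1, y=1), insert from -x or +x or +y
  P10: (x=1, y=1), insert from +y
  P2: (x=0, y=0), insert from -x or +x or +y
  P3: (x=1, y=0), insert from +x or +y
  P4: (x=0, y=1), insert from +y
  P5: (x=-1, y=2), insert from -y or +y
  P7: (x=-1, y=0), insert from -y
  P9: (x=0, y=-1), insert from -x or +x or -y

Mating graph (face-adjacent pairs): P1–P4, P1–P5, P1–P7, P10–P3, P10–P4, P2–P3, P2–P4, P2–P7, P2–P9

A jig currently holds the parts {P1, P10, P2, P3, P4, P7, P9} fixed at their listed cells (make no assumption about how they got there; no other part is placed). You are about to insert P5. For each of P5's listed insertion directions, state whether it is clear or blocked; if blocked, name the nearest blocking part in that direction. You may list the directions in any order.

-y: nearest on ray is P1@(-1, 1) ⇒ blocked
+y: ray from P5(-1, 2) has no placed part ⇒ clear

+y: clear; -y: blocked by P1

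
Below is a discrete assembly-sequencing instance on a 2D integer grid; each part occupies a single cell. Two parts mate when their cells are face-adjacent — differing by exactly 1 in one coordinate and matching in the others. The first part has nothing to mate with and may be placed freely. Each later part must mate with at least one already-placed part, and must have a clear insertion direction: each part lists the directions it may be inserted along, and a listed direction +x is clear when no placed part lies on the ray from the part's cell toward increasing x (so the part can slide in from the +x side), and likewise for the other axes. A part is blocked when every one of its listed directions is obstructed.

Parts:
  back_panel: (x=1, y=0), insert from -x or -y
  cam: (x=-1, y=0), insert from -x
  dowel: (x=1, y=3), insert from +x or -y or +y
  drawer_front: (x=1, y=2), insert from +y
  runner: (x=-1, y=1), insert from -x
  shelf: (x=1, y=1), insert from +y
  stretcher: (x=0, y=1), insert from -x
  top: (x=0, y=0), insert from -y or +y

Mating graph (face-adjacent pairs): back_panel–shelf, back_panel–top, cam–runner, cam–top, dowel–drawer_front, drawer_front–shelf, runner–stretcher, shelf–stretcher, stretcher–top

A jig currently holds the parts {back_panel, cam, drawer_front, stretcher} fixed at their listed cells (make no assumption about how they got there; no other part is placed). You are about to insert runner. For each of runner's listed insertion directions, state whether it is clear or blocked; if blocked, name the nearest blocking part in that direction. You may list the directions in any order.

-x: clear

-x: ray from runner(-1, 1) has no placed part ⇒ clear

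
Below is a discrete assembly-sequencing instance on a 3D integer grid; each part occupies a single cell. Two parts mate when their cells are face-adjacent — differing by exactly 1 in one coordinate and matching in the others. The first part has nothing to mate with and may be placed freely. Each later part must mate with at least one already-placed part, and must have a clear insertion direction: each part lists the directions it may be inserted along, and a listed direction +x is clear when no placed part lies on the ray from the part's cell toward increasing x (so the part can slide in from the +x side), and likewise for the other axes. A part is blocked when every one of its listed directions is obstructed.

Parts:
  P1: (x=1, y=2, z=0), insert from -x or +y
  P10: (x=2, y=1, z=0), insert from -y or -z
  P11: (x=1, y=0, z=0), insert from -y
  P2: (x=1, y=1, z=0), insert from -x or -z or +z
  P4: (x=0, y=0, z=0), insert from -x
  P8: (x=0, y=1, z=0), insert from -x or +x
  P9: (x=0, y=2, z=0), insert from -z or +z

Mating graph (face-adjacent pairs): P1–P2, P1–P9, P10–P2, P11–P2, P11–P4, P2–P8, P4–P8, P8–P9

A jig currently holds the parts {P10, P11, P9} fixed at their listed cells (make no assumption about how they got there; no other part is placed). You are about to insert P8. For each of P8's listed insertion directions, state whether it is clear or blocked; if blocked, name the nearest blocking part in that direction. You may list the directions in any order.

-x: ray from P8(0, 1, 0) has no placed part ⇒ clear
+x: nearest on ray is P10@(2, 1, 0) ⇒ blocked

+x: blocked by P10; -x: clear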